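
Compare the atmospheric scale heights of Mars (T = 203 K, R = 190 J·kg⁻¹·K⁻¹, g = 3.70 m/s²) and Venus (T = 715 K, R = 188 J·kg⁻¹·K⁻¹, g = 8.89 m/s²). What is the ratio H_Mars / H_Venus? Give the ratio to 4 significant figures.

H = RT/g for each body.
H_Mars = 190 × 203 / 3.70 = 10424 m.
H_Venus = 188 × 715 / 8.89 = 15120 m.
H_Mars/H_Venus = 10424/15120 = 0.68942.

H_Mars/H_Venus ≈ 0.6894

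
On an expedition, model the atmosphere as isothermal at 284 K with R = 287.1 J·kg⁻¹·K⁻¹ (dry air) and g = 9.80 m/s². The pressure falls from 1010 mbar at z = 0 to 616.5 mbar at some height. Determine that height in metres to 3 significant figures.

z ≈ 4110 m

Scale height: H = RT/g = 287.1 × 284 / 9.80 = 8320.0 m.
Invert the barometric formula: z = H ln(P₀/P).
P₀/P = 1010/616.5 = 1.6383; ln(1.6383) = 0.49366.
z = 8320.0 × 0.49366 = 4107.3 m.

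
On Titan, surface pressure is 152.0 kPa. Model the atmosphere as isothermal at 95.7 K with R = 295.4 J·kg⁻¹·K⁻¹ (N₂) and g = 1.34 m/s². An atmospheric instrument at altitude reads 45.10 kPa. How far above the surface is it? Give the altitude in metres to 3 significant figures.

Scale height: H = RT/g = 295.4 × 95.7 / 1.34 = 21097 m.
Invert the barometric formula: z = H ln(P₀/P).
P₀/P = 152.0/45.10 = 3.3703; ln(3.3703) = 1.2150.
z = 21097 × 1.2150 = 25633 m.

z ≈ 25600 m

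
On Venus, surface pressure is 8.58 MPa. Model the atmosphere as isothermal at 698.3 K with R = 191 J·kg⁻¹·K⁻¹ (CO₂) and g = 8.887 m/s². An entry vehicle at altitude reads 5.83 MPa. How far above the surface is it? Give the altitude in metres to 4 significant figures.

z ≈ 5799 m

Scale height: H = RT/g = 191 × 698.3 / 8.887 = 15008 m.
Invert the barometric formula: z = H ln(P₀/P).
P₀/P = 8.58/5.83 = 1.4717; ln(1.4717) = 0.38642.
z = 15008 × 0.38642 = 5799.4 m.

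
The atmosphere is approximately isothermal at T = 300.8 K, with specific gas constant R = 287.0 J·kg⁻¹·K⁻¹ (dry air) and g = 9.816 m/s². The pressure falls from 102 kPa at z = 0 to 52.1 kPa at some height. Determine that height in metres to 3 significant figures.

Scale height: H = RT/g = 287.0 × 300.8 / 9.816 = 8794.8 m.
Invert the barometric formula: z = H ln(P₀/P).
P₀/P = 102/52.1 = 1.9578; ln(1.9578) = 0.67182.
z = 8794.8 × 0.67182 = 5908.5 m.

z ≈ 5910 m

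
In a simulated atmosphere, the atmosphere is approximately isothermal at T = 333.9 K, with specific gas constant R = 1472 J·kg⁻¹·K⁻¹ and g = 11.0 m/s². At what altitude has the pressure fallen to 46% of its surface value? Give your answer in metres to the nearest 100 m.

z ≈ 34700 m

Scale height: H = RT/g = 1472 × 333.9 / 11.0 = 44682 m.
Set P/P₀ = exp(−z/H) = 0.46, so z = −H ln(0.46).
−ln(0.46) = 0.77653; z = 44682 × 0.77653 = 34697 m.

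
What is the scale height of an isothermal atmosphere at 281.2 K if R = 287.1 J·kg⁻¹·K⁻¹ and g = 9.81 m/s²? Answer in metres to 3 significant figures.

H ≈ 8230 m

The scale height of an isothermal atmosphere is H = RT/g.
H = 287.1 × 281.2 / 9.81 = 80733/9.81 = 8229.7 m.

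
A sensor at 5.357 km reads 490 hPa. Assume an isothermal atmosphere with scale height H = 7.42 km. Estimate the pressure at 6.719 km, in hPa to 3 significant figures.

P ≈ 408 hPa

Between two levels, P₂ = P₁ exp(−Δz/H) with Δz = z₂ − z₁.
Δz = 6719.0 − 5357.0 = 1362.0 m; Δz/H = 1362.0/7420.0 = 0.18356.
P₂ = 490 × exp(−0.18356) = 490 × 0.83230 = 407.83 hPa.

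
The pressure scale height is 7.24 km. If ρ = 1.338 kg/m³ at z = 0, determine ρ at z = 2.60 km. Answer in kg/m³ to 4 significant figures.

ρ ≈ 0.9343 kg/m³

In an isothermal atmosphere, density decays like pressure: ρ = ρ₀ exp(−z/H).
z/H = 2600.0/7240.0 = 0.35912; exp(−0.35912) = 0.69829.
ρ = 1.338 × 0.69829 = 0.93431 kg/m³.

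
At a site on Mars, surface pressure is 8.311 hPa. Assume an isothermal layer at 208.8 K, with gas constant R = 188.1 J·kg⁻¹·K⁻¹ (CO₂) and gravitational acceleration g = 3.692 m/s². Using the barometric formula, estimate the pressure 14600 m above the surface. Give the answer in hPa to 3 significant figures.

Scale height: H = RT/g = 188.1 × 208.8 / 3.692 = 10638 m.
Barometric formula: P = P₀ exp(−z/H).
z/H = 14600/10638 = 1.3724; exp(−1.3724) = 0.25350.
P = 8.311 × 0.25350 = 2.1068 hPa.

P ≈ 2.11 hPa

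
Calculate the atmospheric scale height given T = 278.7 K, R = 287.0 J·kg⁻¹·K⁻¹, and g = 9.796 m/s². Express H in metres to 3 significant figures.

H ≈ 8170 m

The scale height of an isothermal atmosphere is H = RT/g.
H = 287.0 × 278.7 / 9.796 = 79987/9.796 = 8165.3 m.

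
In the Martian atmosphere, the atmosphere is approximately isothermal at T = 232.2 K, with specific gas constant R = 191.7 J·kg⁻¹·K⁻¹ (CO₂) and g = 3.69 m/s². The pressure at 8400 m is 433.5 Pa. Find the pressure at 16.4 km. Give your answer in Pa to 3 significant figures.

Scale height: H = RT/g = 191.7 × 232.2 / 3.69 = 12063 m.
Between two levels, P₂ = P₁ exp(−Δz/H) with Δz = z₂ − z₁.
Δz = 16400 − 8400.0 = 8000.0 m; Δz/H = 8000.0/12063 = 0.66318.
P₂ = 433.5 × exp(−0.66318) = 433.5 × 0.51521 = 223.34 Pa.

P ≈ 223 Pa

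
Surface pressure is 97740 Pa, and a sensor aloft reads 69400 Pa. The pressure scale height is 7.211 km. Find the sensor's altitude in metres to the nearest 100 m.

z ≈ 2500 m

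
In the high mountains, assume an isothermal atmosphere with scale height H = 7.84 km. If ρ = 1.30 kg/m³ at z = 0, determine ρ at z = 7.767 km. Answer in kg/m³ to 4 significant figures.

ρ ≈ 0.4827 kg/m³

In an isothermal atmosphere, density decays like pressure: ρ = ρ₀ exp(−z/H).
z/H = 7767.0/7840.0 = 0.99069; exp(−0.99069) = 0.37132.
ρ = 1.30 × 0.37132 = 0.48272 kg/m³.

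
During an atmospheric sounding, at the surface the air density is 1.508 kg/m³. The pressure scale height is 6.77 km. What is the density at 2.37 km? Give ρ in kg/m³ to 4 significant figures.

ρ ≈ 1.063 kg/m³

In an isothermal atmosphere, density decays like pressure: ρ = ρ₀ exp(−z/H).
z/H = 2370.0/6770.0 = 0.35007; exp(−0.35007) = 0.70464.
ρ = 1.508 × 0.70464 = 1.0626 kg/m³.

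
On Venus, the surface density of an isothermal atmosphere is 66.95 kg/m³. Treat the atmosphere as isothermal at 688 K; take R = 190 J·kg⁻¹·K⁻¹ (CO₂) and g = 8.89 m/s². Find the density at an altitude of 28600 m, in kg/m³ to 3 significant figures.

ρ ≈ 9.57 kg/m³

Scale height: H = RT/g = 190 × 688 / 8.89 = 14704 m.
In an isothermal atmosphere, density decays like pressure: ρ = ρ₀ exp(−z/H).
z/H = 28600/14704 = 1.9450; exp(−1.9450) = 0.14299.
ρ = 66.95 × 0.14299 = 9.5732 kg/m³.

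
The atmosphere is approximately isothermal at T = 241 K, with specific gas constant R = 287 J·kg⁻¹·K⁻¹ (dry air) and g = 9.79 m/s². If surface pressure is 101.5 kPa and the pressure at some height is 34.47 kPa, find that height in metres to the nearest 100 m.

z ≈ 7600 m

Scale height: H = RT/g = 287 × 241 / 9.79 = 7065.1 m.
Invert the barometric formula: z = H ln(P₀/P).
P₀/P = 101.5/34.47 = 2.9446; ln(2.9446) = 1.0800.
z = 7065.1 × 1.0800 = 7630.3 m.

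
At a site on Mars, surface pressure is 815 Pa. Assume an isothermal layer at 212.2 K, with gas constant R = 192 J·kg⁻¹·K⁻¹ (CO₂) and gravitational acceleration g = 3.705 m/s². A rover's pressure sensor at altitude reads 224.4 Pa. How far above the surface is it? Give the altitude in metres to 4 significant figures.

z ≈ 14180 m

Scale height: H = RT/g = 192 × 212.2 / 3.705 = 10997 m.
Invert the barometric formula: z = H ln(P₀/P).
P₀/P = 815/224.4 = 3.6319; ln(3.6319) = 1.2898.
z = 10997 × 1.2898 = 14184 m.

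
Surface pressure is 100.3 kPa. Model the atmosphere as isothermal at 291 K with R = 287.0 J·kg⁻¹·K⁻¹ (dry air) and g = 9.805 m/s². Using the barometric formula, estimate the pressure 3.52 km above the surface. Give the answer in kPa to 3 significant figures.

P ≈ 66.3 kPa

Scale height: H = RT/g = 287.0 × 291 / 9.805 = 8517.8 m.
Barometric formula: P = P₀ exp(−z/H).
z/H = 3520.0/8517.8 = 0.41325; exp(−0.41325) = 0.66150.
P = 100.3 × 0.66150 = 66.348 kPa.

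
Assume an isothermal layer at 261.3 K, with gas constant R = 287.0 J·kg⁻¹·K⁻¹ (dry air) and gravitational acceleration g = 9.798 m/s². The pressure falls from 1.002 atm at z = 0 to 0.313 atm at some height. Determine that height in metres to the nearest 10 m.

z ≈ 8910 m

Scale height: H = RT/g = 287.0 × 261.3 / 9.798 = 7653.9 m.
Invert the barometric formula: z = H ln(P₀/P).
P₀/P = 1.002/0.313 = 3.2013; ln(3.2013) = 1.1636.
z = 7653.9 × 1.1636 = 8906.1 m.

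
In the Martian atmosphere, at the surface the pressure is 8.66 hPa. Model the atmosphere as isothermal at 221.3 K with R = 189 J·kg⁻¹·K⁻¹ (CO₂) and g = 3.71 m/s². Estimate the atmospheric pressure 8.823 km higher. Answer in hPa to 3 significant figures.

P ≈ 3.96 hPa

Scale height: H = RT/g = 189 × 221.3 / 3.71 = 11274 m.
Barometric formula: P = P₀ exp(−z/H).
z/H = 8823.0/11274 = 0.78260; exp(−0.78260) = 0.45722.
P = 8.66 × 0.45722 = 3.9595 hPa.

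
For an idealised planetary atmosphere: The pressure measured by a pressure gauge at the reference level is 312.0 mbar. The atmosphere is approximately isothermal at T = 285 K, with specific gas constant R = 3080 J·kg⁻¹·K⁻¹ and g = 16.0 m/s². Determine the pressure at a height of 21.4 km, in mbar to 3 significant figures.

P ≈ 211 mbar

Scale height: H = RT/g = 3080 × 285 / 16.0 = 54862 m.
Barometric formula: P = P₀ exp(−z/H).
z/H = 21400/54862 = 0.39007; exp(−0.39007) = 0.67701.
P = 312.0 × 0.67701 = 211.23 mbar.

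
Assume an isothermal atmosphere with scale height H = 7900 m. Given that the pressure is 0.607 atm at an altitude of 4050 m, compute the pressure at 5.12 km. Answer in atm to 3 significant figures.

Between two levels, P₂ = P₁ exp(−Δz/H) with Δz = z₂ − z₁.
Δz = 5120.0 − 4050.0 = 1070.0 m; Δz/H = 1070.0/7900.0 = 0.13544.
P₂ = 0.607 × exp(−0.13544) = 0.607 × 0.87333 = 0.53011 atm.

P ≈ 0.530 atm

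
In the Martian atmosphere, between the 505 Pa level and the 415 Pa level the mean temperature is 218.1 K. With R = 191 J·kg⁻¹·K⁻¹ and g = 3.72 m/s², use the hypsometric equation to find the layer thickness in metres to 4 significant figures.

Hypsometric equation: Δz = (R T̄/g) ln(P₁/P₂).
R T̄/g = 191 × 218.1 / 3.72 = 11198 m.
ln(505/415) = ln(1.2169) = 0.19631.
Δz = 11198 × 0.19631 = 2198.3 m.

Δz ≈ 2198 m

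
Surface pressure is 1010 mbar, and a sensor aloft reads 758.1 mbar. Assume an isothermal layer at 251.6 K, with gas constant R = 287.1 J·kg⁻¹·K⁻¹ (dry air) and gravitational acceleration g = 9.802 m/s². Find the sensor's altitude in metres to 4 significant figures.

Scale height: H = RT/g = 287.1 × 251.6 / 9.802 = 7369.3 m.
Invert the barometric formula: z = H ln(P₀/P).
P₀/P = 1010/758.1 = 1.3323; ln(1.3323) = 0.28691.
z = 7369.3 × 0.28691 = 2114.3 m.

z ≈ 2114 m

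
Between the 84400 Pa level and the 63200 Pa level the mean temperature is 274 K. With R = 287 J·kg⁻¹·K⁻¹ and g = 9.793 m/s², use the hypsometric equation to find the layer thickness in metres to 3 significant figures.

Hypsometric equation: Δz = (R T̄/g) ln(P₁/P₂).
R T̄/g = 287 × 274 / 9.793 = 8030.0 m.
ln(84400/63200) = ln(1.3354) = 0.28923.
Δz = 8030.0 × 0.28923 = 2322.5 m.

Δz ≈ 2320 m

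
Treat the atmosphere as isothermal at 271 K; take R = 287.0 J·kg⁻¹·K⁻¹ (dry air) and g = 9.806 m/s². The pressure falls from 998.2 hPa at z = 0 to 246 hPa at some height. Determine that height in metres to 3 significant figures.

z ≈ 11100 m

Scale height: H = RT/g = 287.0 × 271 / 9.806 = 7931.6 m.
Invert the barometric formula: z = H ln(P₀/P).
P₀/P = 998.2/246 = 4.0577; ln(4.0577) = 1.4006.
z = 7931.6 × 1.4006 = 11109 m.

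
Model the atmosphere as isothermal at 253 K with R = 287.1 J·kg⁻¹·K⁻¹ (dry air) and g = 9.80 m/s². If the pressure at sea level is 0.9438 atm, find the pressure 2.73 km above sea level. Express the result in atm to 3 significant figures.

P ≈ 0.653 atm

Scale height: H = RT/g = 287.1 × 253 / 9.80 = 7411.9 m.
Barometric formula: P = P₀ exp(−z/H).
z/H = 2730.0/7411.9 = 0.36833; exp(−0.36833) = 0.69189.
P = 0.9438 × 0.69189 = 0.65301 atm.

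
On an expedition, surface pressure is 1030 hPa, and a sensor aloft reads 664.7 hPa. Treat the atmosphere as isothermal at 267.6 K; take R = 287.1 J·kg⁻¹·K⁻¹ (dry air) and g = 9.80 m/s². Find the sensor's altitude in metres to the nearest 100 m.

Scale height: H = RT/g = 287.1 × 267.6 / 9.80 = 7839.6 m.
Invert the barometric formula: z = H ln(P₀/P).
P₀/P = 1030/664.7 = 1.5496; ln(1.5496) = 0.43800.
z = 7839.6 × 0.43800 = 3433.7 m.

z ≈ 3400 m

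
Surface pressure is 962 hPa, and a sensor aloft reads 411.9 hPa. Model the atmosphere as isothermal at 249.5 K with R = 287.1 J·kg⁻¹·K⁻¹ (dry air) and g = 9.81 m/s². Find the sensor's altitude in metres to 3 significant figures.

Scale height: H = RT/g = 287.1 × 249.5 / 9.81 = 7301.9 m.
Invert the barometric formula: z = H ln(P₀/P).
P₀/P = 962/411.9 = 2.3355; ln(2.3355) = 0.84823.
z = 7301.9 × 0.84823 = 6193.7 m.

z ≈ 6190 m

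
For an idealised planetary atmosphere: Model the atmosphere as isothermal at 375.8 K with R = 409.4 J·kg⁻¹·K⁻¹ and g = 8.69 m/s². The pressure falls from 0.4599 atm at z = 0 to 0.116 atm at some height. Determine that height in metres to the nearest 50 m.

z ≈ 24400 m

Scale height: H = RT/g = 409.4 × 375.8 / 8.69 = 17705 m.
Invert the barometric formula: z = H ln(P₀/P).
P₀/P = 0.4599/0.116 = 3.9647; ln(3.9647) = 1.3774.
z = 17705 × 1.3774 = 24387 m.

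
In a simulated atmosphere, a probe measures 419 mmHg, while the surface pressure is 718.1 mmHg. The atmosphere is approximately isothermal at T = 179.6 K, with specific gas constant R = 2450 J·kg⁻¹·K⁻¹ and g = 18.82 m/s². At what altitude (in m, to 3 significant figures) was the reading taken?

Scale height: H = RT/g = 2450 × 179.6 / 18.82 = 23380 m.
Invert the barometric formula: z = H ln(P₀/P).
P₀/P = 718.1/419 = 1.7138; ln(1.7138) = 0.53871.
z = 23380 × 0.53871 = 12595 m.

z ≈ 12600 m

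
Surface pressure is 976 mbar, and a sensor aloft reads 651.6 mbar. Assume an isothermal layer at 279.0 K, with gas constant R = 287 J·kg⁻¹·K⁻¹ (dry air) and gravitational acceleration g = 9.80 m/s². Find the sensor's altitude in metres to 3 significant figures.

z ≈ 3300 m

Scale height: H = RT/g = 287 × 279.0 / 9.80 = 8170.7 m.
Invert the barometric formula: z = H ln(P₀/P).
P₀/P = 976/651.6 = 1.4979; ln(1.4979) = 0.40406.
z = 8170.7 × 0.40406 = 3301.5 m.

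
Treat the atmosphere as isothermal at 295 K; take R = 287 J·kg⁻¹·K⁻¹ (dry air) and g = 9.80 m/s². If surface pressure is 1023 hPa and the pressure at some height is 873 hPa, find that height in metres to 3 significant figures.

z ≈ 1370 m

Scale height: H = RT/g = 287 × 295 / 9.80 = 8639.3 m.
Invert the barometric formula: z = H ln(P₀/P).
P₀/P = 1023/873 = 1.1718; ln(1.1718) = 0.15854.
z = 8639.3 × 0.15854 = 1369.7 m.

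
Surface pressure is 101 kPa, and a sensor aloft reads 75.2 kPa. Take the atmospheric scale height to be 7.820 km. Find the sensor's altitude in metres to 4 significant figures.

Invert the barometric formula: z = H ln(P₀/P).
P₀/P = 101/75.2 = 1.3431; ln(1.3431) = 0.29498.
z = 7820.0 × 0.29498 = 2306.7 m.

z ≈ 2307 m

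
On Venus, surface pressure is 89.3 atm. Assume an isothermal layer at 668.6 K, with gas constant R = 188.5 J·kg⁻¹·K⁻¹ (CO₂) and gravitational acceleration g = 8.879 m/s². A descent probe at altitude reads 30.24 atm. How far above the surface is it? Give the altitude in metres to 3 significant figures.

z ≈ 15400 m

Scale height: H = RT/g = 188.5 × 668.6 / 8.879 = 14194 m.
Invert the barometric formula: z = H ln(P₀/P).
P₀/P = 89.3/30.24 = 2.9530; ln(2.9530) = 1.0828.
z = 14194 × 1.0828 = 15369 m.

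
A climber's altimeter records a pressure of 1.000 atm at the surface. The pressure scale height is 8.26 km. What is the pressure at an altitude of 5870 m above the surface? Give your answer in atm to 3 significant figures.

P ≈ 0.491 atm

Barometric formula: P = P₀ exp(−z/H).
z/H = 5870.0/8260.0 = 0.71065; exp(−0.71065) = 0.49132.
P = 1.000 × 0.49132 = 0.49132 atm.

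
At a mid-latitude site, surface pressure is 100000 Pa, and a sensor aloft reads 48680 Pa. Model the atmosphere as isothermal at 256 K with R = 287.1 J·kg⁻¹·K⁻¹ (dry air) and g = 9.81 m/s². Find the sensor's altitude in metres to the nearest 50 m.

Scale height: H = RT/g = 287.1 × 256 / 9.81 = 7492.1 m.
Invert the barometric formula: z = H ln(P₀/P).
P₀/P = 100000/48680 = 2.0542; ln(2.0542) = 0.71989.
z = 7492.1 × 0.71989 = 5393.5 m.

z ≈ 5400 m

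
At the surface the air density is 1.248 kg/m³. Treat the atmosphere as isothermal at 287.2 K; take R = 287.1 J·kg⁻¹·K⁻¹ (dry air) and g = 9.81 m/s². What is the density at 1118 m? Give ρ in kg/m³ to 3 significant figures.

Scale height: H = RT/g = 287.1 × 287.2 / 9.81 = 8405.2 m.
In an isothermal atmosphere, density decays like pressure: ρ = ρ₀ exp(−z/H).
z/H = 1118.0/8405.2 = 0.13301; exp(−0.13301) = 0.87546.
ρ = 1.248 × 0.87546 = 1.0926 kg/m³.

ρ ≈ 1.09 kg/m³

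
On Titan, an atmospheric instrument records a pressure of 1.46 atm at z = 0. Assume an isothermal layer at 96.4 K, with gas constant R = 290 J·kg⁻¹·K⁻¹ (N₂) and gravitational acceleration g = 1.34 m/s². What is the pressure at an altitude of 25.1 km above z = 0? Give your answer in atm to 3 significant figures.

P ≈ 0.438 atm

Scale height: H = RT/g = 290 × 96.4 / 1.34 = 20863 m.
Barometric formula: P = P₀ exp(−z/H).
z/H = 25100/20863 = 1.2031; exp(−1.2031) = 0.30026.
P = 1.46 × 0.30026 = 0.43838 atm.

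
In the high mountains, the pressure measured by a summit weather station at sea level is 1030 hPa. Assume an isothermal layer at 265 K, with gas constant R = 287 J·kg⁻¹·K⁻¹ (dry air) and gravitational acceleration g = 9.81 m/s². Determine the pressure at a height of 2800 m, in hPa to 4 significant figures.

P ≈ 717.8 hPa

Scale height: H = RT/g = 287 × 265 / 9.81 = 7752.8 m.
Barometric formula: P = P₀ exp(−z/H).
z/H = 2800.0/7752.8 = 0.36116; exp(−0.36116) = 0.69687.
P = 1030 × 0.69687 = 717.78 hPa.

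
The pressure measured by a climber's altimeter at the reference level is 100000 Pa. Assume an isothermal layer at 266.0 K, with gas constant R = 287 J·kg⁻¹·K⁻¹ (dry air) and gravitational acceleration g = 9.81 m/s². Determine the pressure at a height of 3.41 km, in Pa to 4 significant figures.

P ≈ 64520 Pa

Scale height: H = RT/g = 287 × 266.0 / 9.81 = 7782.1 m.
Barometric formula: P = P₀ exp(−z/H).
z/H = 3410.0/7782.1 = 0.43819; exp(−0.43819) = 0.64520.
P = 100000 × 0.64520 = 64520 Pa.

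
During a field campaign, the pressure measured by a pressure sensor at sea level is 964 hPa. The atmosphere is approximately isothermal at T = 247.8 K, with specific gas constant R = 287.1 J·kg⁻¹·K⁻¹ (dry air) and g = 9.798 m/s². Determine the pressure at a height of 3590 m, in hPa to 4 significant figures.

Scale height: H = RT/g = 287.1 × 247.8 / 9.798 = 7261.0 m.
Barometric formula: P = P₀ exp(−z/H).
z/H = 3590.0/7261.0 = 0.49442; exp(−0.49442) = 0.60992.
P = 964 × 0.60992 = 587.96 hPa.

P ≈ 588.0 hPa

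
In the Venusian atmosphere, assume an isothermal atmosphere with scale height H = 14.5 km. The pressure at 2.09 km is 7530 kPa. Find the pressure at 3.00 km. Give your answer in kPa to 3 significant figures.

P ≈ 7070 kPa

Between two levels, P₂ = P₁ exp(−Δz/H) with Δz = z₂ − z₁.
Δz = 3000.0 − 2090.0 = 910.00 m; Δz/H = 910.00/14500 = 0.062759.
P₂ = 7530 × exp(−0.062759) = 7530 × 0.93917 = 7072.0 kPa.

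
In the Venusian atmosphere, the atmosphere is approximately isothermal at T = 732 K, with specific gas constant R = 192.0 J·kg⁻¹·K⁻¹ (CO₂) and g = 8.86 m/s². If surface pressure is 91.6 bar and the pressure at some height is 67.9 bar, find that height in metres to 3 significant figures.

Scale height: H = RT/g = 192.0 × 732 / 8.86 = 15863 m.
Invert the barometric formula: z = H ln(P₀/P).
P₀/P = 91.6/67.9 = 1.3490; ln(1.3490) = 0.29936.
z = 15863 × 0.29936 = 4748.7 m.

z ≈ 4750 m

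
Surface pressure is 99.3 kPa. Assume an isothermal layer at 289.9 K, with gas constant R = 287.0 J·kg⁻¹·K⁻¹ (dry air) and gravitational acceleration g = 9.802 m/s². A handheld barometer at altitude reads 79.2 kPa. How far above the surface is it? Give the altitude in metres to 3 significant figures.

Scale height: H = RT/g = 287.0 × 289.9 / 9.802 = 8488.2 m.
Invert the barometric formula: z = H ln(P₀/P).
P₀/P = 99.3/79.2 = 1.2538; ln(1.2538) = 0.22618.
z = 8488.2 × 0.22618 = 1919.9 m.

z ≈ 1920 m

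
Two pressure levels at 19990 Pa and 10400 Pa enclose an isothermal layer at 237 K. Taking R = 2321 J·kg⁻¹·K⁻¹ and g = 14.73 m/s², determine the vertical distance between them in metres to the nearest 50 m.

Hypsometric equation: Δz = (R T̄/g) ln(P₁/P₂).
R T̄/g = 2321 × 237 / 14.73 = 37344 m.
ln(19990/10400) = ln(1.9221) = 0.65342.
Δz = 37344 × 0.65342 = 24401 m.

Δz ≈ 24400 m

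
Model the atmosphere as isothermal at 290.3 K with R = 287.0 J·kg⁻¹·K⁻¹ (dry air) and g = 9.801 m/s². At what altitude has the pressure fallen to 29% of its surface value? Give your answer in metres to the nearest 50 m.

Scale height: H = RT/g = 287.0 × 290.3 / 9.801 = 8500.8 m.
Set P/P₀ = exp(−z/H) = 0.29, so z = −H ln(0.29).
−ln(0.29) = 1.2379; z = 8500.8 × 1.2379 = 10523 m.

z ≈ 10500 m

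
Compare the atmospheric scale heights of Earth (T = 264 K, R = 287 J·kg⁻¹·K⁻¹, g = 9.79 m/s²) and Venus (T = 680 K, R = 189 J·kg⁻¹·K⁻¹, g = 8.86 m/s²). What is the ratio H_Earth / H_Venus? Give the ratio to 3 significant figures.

H = RT/g for each body.
H_Earth = 287 × 264 / 9.79 = 7739.3 m.
H_Venus = 189 × 680 / 8.86 = 14506 m.
H_Earth/H_Venus = 7739.3/14506 = 0.53352.

H_Earth/H_Venus ≈ 0.534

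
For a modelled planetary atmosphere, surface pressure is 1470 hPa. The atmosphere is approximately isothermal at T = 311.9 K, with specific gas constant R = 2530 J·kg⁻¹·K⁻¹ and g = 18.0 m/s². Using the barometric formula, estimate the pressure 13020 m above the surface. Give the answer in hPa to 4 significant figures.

P ≈ 1092 hPa

Scale height: H = RT/g = 2530 × 311.9 / 18.0 = 43839 m.
Barometric formula: P = P₀ exp(−z/H).
z/H = 13020/43839 = 0.29700; exp(−0.29700) = 0.74304.
P = 1470 × 0.74304 = 1092.3 hPa.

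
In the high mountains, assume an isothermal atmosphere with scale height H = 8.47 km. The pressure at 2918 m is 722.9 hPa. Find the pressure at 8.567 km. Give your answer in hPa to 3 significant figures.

P ≈ 371 hPa

Between two levels, P₂ = P₁ exp(−Δz/H) with Δz = z₂ − z₁.
Δz = 8567.0 − 2918.0 = 5649.0 m; Δz/H = 5649.0/8470.0 = 0.66694.
P₂ = 722.9 × exp(−0.66694) = 722.9 × 0.51328 = 371.05 hPa.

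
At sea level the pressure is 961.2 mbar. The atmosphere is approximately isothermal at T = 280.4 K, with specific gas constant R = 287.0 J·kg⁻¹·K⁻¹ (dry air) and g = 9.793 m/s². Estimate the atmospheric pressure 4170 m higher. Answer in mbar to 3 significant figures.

Scale height: H = RT/g = 287.0 × 280.4 / 9.793 = 8217.6 m.
Barometric formula: P = P₀ exp(−z/H).
z/H = 4170.0/8217.6 = 0.50745; exp(−0.50745) = 0.60203.
P = 961.2 × 0.60203 = 578.67 mbar.

P ≈ 579 mbar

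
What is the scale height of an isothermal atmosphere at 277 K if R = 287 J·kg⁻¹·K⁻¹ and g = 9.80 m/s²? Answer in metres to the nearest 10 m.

The scale height of an isothermal atmosphere is H = RT/g.
H = 287 × 277 / 9.80 = 79499/9.80 = 8112.1 m.

H ≈ 8110 m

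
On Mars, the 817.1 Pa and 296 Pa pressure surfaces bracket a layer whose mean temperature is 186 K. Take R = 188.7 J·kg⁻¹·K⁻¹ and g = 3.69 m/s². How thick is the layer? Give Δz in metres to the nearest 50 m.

Δz ≈ 9650 m

Hypsometric equation: Δz = (R T̄/g) ln(P₁/P₂).
R T̄/g = 188.7 × 186 / 3.69 = 9511.7 m.
ln(817.1/296) = ln(2.7605) = 1.0154.
Δz = 9511.7 × 1.0154 = 9658.2 m.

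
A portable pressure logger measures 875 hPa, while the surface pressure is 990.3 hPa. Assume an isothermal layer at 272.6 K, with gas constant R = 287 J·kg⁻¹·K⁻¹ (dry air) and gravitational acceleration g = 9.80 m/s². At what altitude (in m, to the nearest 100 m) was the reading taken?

z ≈ 1000 m

Scale height: H = RT/g = 287 × 272.6 / 9.80 = 7983.3 m.
Invert the barometric formula: z = H ln(P₀/P).
P₀/P = 990.3/875 = 1.1318; ln(1.1318) = 0.12381.
z = 7983.3 × 0.12381 = 988.41 m.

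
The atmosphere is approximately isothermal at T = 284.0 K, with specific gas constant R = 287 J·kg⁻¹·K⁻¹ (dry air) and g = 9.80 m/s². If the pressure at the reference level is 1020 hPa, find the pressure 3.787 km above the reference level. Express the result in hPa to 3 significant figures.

P ≈ 647 hPa

Scale height: H = RT/g = 287 × 284.0 / 9.80 = 8317.1 m.
Barometric formula: P = P₀ exp(−z/H).
z/H = 3787.0/8317.1 = 0.45533; exp(−0.45533) = 0.63424.
P = 1020 × 0.63424 = 646.92 hPa.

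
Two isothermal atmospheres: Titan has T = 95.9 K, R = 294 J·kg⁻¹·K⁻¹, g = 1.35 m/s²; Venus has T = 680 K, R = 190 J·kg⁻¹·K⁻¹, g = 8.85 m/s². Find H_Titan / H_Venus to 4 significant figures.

H_Titan/H_Venus ≈ 1.431

H = RT/g for each body.
H_Titan = 294 × 95.9 / 1.35 = 20885 m.
H_Venus = 190 × 680 / 8.85 = 14599 m.
H_Titan/H_Venus = 20885/14599 = 1.4306.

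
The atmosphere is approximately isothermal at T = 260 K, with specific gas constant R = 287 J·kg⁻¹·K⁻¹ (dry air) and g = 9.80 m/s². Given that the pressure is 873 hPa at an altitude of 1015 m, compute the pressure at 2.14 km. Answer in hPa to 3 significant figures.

P ≈ 753 hPa

Scale height: H = RT/g = 287 × 260 / 9.80 = 7614.3 m.
Between two levels, P₂ = P₁ exp(−Δz/H) with Δz = z₂ − z₁.
Δz = 2140.0 − 1015.0 = 1125.0 m; Δz/H = 1125.0/7614.3 = 0.14775.
P₂ = 873 × exp(−0.14775) = 873 × 0.86265 = 753.09 hPa.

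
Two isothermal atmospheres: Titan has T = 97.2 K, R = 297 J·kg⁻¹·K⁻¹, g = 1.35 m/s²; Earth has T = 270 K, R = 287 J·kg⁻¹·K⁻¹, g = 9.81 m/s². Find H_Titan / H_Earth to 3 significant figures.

H = RT/g for each body.
H_Titan = 297 × 97.2 / 1.35 = 21384 m.
H_Earth = 287 × 270 / 9.81 = 7899.1 m.
H_Titan/H_Earth = 21384/7899.1 = 2.7071.

H_Titan/H_Earth ≈ 2.71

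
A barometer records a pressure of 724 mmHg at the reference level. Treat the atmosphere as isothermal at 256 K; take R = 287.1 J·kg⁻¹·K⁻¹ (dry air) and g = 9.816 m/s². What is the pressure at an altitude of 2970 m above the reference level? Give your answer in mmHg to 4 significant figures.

Scale height: H = RT/g = 287.1 × 256 / 9.816 = 7487.5 m.
Barometric formula: P = P₀ exp(−z/H).
z/H = 2970.0/7487.5 = 0.39666; exp(−0.39666) = 0.67256.
P = 724 × 0.67256 = 486.93 mmHg.

P ≈ 486.9 mmHg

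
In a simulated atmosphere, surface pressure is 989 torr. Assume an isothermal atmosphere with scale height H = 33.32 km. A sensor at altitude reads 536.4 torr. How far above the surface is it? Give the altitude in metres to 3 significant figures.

Invert the barometric formula: z = H ln(P₀/P).
P₀/P = 989/536.4 = 1.8438; ln(1.8438) = 0.61183.
z = 33320 × 0.61183 = 20386 m.

z ≈ 20400 m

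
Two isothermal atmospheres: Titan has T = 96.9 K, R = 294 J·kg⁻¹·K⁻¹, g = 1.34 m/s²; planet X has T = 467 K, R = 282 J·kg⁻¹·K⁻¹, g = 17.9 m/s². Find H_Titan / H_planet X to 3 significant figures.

H = RT/g for each body.
H_Titan = 294 × 96.9 / 1.34 = 21260 m.
H_planet X = 282 × 467 / 17.9 = 7357.2 m.
H_Titan/H_planet X = 21260/7357.2 = 2.8897.

H_Titan/H_planet X ≈ 2.89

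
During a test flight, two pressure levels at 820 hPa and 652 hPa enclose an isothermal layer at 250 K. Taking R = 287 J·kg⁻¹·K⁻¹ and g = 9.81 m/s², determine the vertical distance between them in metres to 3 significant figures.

Hypsometric equation: Δz = (R T̄/g) ln(P₁/P₂).
R T̄/g = 287 × 250 / 9.81 = 7314.0 m.
ln(820/652) = ln(1.2577) = 0.22928.
Δz = 7314.0 × 0.22928 = 1677.0 m.

Δz ≈ 1680 m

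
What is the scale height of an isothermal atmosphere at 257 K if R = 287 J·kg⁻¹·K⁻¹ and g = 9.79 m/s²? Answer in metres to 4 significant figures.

The scale height of an isothermal atmosphere is H = RT/g.
H = 287 × 257 / 9.79 = 73759/9.79 = 7534.1 m.

H ≈ 7534 m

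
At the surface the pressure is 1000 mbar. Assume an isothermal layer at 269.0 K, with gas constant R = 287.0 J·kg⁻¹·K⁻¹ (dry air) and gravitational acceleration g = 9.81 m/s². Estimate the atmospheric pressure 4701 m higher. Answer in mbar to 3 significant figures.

P ≈ 550 mbar

Scale height: H = RT/g = 287.0 × 269.0 / 9.81 = 7869.8 m.
Barometric formula: P = P₀ exp(−z/H).
z/H = 4701.0/7869.8 = 0.59735; exp(−0.59735) = 0.55027.
P = 1000 × 0.55027 = 550.27 mbar.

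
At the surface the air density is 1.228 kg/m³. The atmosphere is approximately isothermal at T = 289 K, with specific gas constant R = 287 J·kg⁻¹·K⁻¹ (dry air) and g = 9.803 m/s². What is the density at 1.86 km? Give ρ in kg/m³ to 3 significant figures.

Scale height: H = RT/g = 287 × 289 / 9.803 = 8461.0 m.
In an isothermal atmosphere, density decays like pressure: ρ = ρ₀ exp(−z/H).
z/H = 1860.0/8461.0 = 0.21983; exp(−0.21983) = 0.80266.
ρ = 1.228 × 0.80266 = 0.98567 kg/m³.

ρ ≈ 0.986 kg/m³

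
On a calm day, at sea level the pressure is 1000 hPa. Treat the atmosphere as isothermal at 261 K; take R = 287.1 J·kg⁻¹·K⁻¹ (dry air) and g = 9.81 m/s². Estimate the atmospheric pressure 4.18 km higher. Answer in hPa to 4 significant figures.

Scale height: H = RT/g = 287.1 × 261 / 9.81 = 7638.4 m.
Barometric formula: P = P₀ exp(−z/H).
z/H = 4180.0/7638.4 = 0.54724; exp(−0.54724) = 0.57854.
P = 1000 × 0.57854 = 578.54 hPa.

P ≈ 578.5 hPa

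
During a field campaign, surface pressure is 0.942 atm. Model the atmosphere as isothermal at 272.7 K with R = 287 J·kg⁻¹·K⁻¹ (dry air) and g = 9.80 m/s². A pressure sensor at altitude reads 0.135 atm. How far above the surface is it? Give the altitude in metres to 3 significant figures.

Scale height: H = RT/g = 287 × 272.7 / 9.80 = 7986.2 m.
Invert the barometric formula: z = H ln(P₀/P).
P₀/P = 0.942/0.135 = 6.9778; ln(6.9778) = 1.9427.
z = 7986.2 × 1.9427 = 15515 m.

z ≈ 15500 m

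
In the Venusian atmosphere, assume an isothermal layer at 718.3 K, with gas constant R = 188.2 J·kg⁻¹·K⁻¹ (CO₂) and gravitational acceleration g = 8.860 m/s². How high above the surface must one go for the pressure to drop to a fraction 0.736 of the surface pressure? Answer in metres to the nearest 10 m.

Scale height: H = RT/g = 188.2 × 718.3 / 8.860 = 15258 m.
Set P/P₀ = exp(−z/H) = 0.736, so z = −H ln(0.736).
−ln(0.736) = 0.30653; z = 15258 × 0.30653 = 4677.0 m.

z ≈ 4680 m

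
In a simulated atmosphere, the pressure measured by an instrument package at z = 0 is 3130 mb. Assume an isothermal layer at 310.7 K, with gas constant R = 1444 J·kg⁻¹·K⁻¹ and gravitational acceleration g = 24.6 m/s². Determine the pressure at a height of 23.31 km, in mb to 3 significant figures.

P ≈ 872 mb

Scale height: H = RT/g = 1444 × 310.7 / 24.6 = 18238 m.
Barometric formula: P = P₀ exp(−z/H).
z/H = 23310/18238 = 1.2781; exp(−1.2781) = 0.27857.
P = 3130 × 0.27857 = 871.92 mb.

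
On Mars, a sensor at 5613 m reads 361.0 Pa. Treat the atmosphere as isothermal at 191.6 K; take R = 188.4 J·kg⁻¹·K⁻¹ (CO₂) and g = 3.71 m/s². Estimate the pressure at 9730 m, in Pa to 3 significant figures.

P ≈ 236 Pa

Scale height: H = RT/g = 188.4 × 191.6 / 3.71 = 9729.8 m.
Between two levels, P₂ = P₁ exp(−Δz/H) with Δz = z₂ − z₁.
Δz = 9730.0 − 5613.0 = 4117.0 m; Δz/H = 4117.0/9729.8 = 0.42313.
P₂ = 361.0 × exp(−0.42313) = 361.0 × 0.65499 = 236.45 Pa.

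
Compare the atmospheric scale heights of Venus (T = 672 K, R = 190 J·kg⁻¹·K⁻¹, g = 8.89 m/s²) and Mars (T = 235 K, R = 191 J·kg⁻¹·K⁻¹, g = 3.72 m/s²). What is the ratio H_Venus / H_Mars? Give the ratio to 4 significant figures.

H = RT/g for each body.
H_Venus = 190 × 672 / 8.89 = 14362 m.
H_Mars = 191 × 235 / 3.72 = 12066 m.
H_Venus/H_Mars = 14362/12066 = 1.1903.

H_Venus/H_Mars ≈ 1.190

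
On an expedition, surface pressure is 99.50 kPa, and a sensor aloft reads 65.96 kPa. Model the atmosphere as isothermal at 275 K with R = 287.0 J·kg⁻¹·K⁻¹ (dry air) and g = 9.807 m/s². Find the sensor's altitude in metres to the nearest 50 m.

Scale height: H = RT/g = 287.0 × 275 / 9.807 = 8047.8 m.
Invert the barometric formula: z = H ln(P₀/P).
P₀/P = 99.50/65.96 = 1.5085; ln(1.5085) = 0.41112.
z = 8047.8 × 0.41112 = 3308.6 m.

z ≈ 3300 m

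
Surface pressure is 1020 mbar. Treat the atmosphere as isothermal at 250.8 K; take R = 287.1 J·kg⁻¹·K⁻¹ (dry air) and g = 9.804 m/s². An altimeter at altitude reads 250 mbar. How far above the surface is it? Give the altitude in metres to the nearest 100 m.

z ≈ 10300 m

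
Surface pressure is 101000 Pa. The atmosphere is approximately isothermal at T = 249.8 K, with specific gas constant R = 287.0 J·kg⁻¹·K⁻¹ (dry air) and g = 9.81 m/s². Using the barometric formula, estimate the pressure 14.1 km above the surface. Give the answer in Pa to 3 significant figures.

Scale height: H = RT/g = 287.0 × 249.8 / 9.81 = 7308.1 m.
Barometric formula: P = P₀ exp(−z/H).
z/H = 14100/7308.1 = 1.9294; exp(−1.9294) = 0.14524.
P = 101000 × 0.14524 = 14669 Pa.

P ≈ 14700 Pa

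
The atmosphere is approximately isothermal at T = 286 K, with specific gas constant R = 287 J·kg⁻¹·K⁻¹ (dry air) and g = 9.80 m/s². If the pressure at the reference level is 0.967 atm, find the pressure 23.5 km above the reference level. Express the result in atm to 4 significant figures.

P ≈ 0.05847 atm

Scale height: H = RT/g = 287 × 286 / 9.80 = 8375.7 m.
Barometric formula: P = P₀ exp(−z/H).
z/H = 23500/8375.7 = 2.8057; exp(−2.8057) = 0.060464.
P = 0.967 × 0.060464 = 0.058469 atm.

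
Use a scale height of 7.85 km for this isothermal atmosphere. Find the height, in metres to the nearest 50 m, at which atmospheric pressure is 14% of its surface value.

Set P/P₀ = exp(−z/H) = 0.14, so z = −H ln(0.14).
−ln(0.14) = 1.9661; z = 7850.0 × 1.9661 = 15434 m.

z ≈ 15450 m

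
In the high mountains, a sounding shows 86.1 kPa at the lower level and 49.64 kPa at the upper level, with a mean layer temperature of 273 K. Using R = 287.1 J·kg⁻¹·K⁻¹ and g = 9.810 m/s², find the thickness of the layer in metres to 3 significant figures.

Δz ≈ 4400 m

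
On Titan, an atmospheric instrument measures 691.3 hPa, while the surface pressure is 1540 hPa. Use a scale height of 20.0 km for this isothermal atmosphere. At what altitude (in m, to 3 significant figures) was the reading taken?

z ≈ 16000 m

Invert the barometric formula: z = H ln(P₀/P).
P₀/P = 1540/691.3 = 2.2277; ln(2.2277) = 0.80097.
z = 20000 × 0.80097 = 16019 m.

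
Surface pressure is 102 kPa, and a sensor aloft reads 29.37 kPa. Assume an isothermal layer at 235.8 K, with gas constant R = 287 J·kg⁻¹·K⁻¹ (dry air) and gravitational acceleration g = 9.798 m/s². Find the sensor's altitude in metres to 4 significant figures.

z ≈ 8599 m

Scale height: H = RT/g = 287 × 235.8 / 9.798 = 6907.0 m.
Invert the barometric formula: z = H ln(P₀/P).
P₀/P = 102/29.37 = 3.4729; ln(3.4729) = 1.2450.
z = 6907.0 × 1.2450 = 8599.2 m.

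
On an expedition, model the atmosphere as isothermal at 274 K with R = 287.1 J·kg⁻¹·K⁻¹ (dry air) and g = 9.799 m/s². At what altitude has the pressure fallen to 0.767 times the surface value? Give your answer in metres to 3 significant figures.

z ≈ 2130 m

Scale height: H = RT/g = 287.1 × 274 / 9.799 = 8027.9 m.
Set P/P₀ = exp(−z/H) = 0.767, so z = −H ln(0.767).
−ln(0.767) = 0.26527; z = 8027.9 × 0.26527 = 2129.6 m.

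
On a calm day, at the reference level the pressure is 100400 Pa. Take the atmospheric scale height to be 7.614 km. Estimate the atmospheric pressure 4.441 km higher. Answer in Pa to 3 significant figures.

P ≈ 56000 Pa

Barometric formula: P = P₀ exp(−z/H).
z/H = 4441.0/7614.0 = 0.58327; exp(−0.58327) = 0.55807.
P = 100400 × 0.55807 = 56030 Pa.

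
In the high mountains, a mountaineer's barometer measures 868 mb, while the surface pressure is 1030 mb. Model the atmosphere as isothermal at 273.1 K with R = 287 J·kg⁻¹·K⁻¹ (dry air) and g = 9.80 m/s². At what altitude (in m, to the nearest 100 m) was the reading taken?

Scale height: H = RT/g = 287 × 273.1 / 9.80 = 7997.9 m.
Invert the barometric formula: z = H ln(P₀/P).
P₀/P = 1030/868 = 1.1866; ln(1.1866) = 0.17109.
z = 7997.9 × 0.17109 = 1368.4 m.

z ≈ 1400 m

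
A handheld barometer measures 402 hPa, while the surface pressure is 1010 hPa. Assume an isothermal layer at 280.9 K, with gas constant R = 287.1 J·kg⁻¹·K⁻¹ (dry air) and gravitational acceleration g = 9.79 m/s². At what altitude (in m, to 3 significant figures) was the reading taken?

z ≈ 7590 m

Scale height: H = RT/g = 287.1 × 280.9 / 9.79 = 8237.6 m.
Invert the barometric formula: z = H ln(P₀/P).
P₀/P = 1010/402 = 2.5124; ln(2.5124) = 0.92124.
z = 8237.6 × 0.92124 = 7588.8 m.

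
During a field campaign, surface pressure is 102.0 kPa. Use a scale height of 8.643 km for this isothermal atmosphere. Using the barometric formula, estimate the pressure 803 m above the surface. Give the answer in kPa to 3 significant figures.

Barometric formula: P = P₀ exp(−z/H).
z/H = 803.00/8643.0 = 0.092908; exp(−0.092908) = 0.91128.
P = 102.0 × 0.91128 = 92.951 kPa.

P ≈ 93.0 kPa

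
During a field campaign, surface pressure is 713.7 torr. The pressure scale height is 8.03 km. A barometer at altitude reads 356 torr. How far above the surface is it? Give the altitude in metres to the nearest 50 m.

z ≈ 5600 m

Invert the barometric formula: z = H ln(P₀/P).
P₀/P = 713.7/356 = 2.0048; ln(2.0048) = 0.69554.
z = 8030.0 × 0.69554 = 5585.2 m.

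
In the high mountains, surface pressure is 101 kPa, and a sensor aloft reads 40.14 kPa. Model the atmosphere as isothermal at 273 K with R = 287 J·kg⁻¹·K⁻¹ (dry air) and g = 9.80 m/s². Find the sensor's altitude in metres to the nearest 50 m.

Scale height: H = RT/g = 287 × 273 / 9.80 = 7995.0 m.
Invert the barometric formula: z = H ln(P₀/P).
P₀/P = 101/40.14 = 2.5162; ln(2.5162) = 0.92275.
z = 7995.0 × 0.92275 = 7377.4 m.

z ≈ 7400 m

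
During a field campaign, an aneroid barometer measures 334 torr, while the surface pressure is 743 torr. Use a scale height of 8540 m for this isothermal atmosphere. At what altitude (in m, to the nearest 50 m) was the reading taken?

z ≈ 6850 m

Invert the barometric formula: z = H ln(P₀/P).
P₀/P = 743/334 = 2.2246; ln(2.2246) = 0.79958.
z = 8540.0 × 0.79958 = 6828.4 m.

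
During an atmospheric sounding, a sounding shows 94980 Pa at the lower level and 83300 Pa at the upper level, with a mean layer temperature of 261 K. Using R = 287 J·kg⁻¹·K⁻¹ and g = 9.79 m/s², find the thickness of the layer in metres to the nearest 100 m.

Hypsometric equation: Δz = (R T̄/g) ln(P₁/P₂).
R T̄/g = 287 × 261 / 9.79 = 7651.4 m.
ln(94980/83300) = ln(1.1402) = 0.13120.
Δz = 7651.4 × 0.13120 = 1003.9 m.

Δz ≈ 1000 m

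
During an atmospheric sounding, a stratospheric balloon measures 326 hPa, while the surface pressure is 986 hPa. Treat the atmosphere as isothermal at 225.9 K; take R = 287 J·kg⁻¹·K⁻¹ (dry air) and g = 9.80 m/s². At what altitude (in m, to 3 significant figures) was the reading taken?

z ≈ 7320 m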